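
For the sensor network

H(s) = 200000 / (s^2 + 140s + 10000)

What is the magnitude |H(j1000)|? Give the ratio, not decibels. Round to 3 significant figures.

At s = jω = j1000:
quadratic: (j1000)² + 140·j1000 + 10000 = -990000 + j140000 → |·| ≈ 9.9985e+05, ∠ ≈ 171.95°
|H| = 200000 / 9.9985e+05 ≈ 0.20003

0.200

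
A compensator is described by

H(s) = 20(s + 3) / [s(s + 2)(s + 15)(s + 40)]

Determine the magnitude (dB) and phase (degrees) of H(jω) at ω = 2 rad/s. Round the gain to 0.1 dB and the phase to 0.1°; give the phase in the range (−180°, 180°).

-33.5 dB, -111.8°

At s = jω = j2:
zero (s+3): 3 + j2 → |·| = √(3²+2²) = √13 ≈ 3.6056, ∠ = arctan(2/3) ≈ 33.69°
pole (s+2): 2 + j2 → |·| = √(2²+2²) = √8 ≈ 2.8284, ∠ = arctan(2/2) ≈ 45.00°
pole (s+15): 15 + j2 → |·| = √(15²+2²) = √229 ≈ 15.133, ∠ = arctan(2/15) ≈ 7.59°
pole (s+40): 40 + j2 → |·| = √(40²+2²) = √1604 ≈ 40.05, ∠ = arctan(2/40) ≈ 2.86°
pole at origin: |s| = 2, ∠ = 90.00° (in denominator)
|H| = 20 · 3.6056 / 3428.5 ≈ 0.021033
Gain = 20 log₁₀(0.021033) ≈ -33.54 dB
∠H = 33.69° − 145.45° = -111.76°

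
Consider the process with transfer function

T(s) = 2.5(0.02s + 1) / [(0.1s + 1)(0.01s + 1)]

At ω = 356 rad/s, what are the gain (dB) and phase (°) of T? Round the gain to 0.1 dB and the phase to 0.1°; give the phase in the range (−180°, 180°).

-17.3 dB, -80.7°

At ω = 356 rad/s:
zero (1 + j356·0.02) = 1 + j7.12 → |·| ≈ 7.1899, ∠ ≈ 82.01°
pole (1 + j356·0.1) = 1 + j35.6 → |·| ≈ 35.614, ∠ ≈ 88.39°
pole (1 + j356·0.01) = 1 + j3.56 → |·| ≈ 3.6978, ∠ ≈ 74.31°
|T| = 2.5 · 7.1899 / (35.614 · 3.6978) ≈ 0.13649
Gain = 20 log₁₀(0.13649) ≈ -17.30 dB
∠T = (82.01°) − (88.39° + 74.31°) = -80.69°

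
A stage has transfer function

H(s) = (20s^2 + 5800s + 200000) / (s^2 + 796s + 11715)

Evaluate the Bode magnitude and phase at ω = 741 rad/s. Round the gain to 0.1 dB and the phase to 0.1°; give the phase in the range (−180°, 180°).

23.3 dB, 25.9°

Substitute s = j741:
Numerator: 20(j741)^2 + 5800(j741) + 200000 = -10781620 + j4297800
Denominator: (j741)^2 + 796(j741) + 11715 = -537366 + j589836
|N| = √(10781620² + 4297800²) ≈ 1.1607e+07, ∠N ≈ 158.27°
|D| = √(537366² + 589836²) ≈ 7.9792e+05, ∠D ≈ 132.33°
|H| = 1.1607e+07 / 7.9792e+05 ≈ 14.547
Gain = 20 log₁₀(14.547) ≈ 23.26 dB
∠H = 158.27° − 132.33° = 25.94°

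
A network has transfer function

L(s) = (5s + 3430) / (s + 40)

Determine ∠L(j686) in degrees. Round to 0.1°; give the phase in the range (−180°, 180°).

Substitute s = j686:
Numerator: 5(j686) + 3430 = 3430 + j3430
Denominator: (j686) + 40 = 40 + j686
|N| = √(3430² + 3430²) ≈ 4850.8, ∠N ≈ 45.00°
|D| = √(40² + 686²) ≈ 687.17, ∠D ≈ 86.66°
∠L = 45.00° − 86.66° = -41.66°

-41.7°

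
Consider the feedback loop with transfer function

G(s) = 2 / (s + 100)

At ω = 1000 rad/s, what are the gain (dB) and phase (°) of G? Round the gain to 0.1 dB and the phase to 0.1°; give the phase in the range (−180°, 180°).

-54.0 dB, -84.3°

At s = jω = j1000:
pole (s+100): 100 + j1000 → |·| = √(100²+1000²) = √1010000 ≈ 1005, ∠ = arctan(1000/100) ≈ 84.29°
|G| = 2 / 1005 ≈ 0.00199
Gain = 20 log₁₀(0.00199) ≈ -54.02 dB
∠G = 0.00° − 84.29° = -84.29°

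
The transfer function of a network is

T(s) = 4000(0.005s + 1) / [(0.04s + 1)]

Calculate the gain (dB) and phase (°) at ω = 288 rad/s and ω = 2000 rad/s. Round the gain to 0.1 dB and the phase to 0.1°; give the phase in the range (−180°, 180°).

At ω = 288 rad/s:
zero (1 + j288·0.005) = 1 + j1.44 → |·| ≈ 1.7532, ∠ ≈ 55.22°
pole (1 + j288·0.04) = 1 + j11.52 → |·| ≈ 11.563, ∠ ≈ 85.04°
|T| = 4000 · 1.7532 / (11.563) ≈ 606.49
Gain = 20 log₁₀(606.49) ≈ 55.66 dB
∠T = (55.22°) − (85.04°) = -29.82°

At ω = 2000 rad/s:
zero (1 + j2000·0.005) = 1 + j10 → |·| ≈ 10.05, ∠ ≈ 84.29°
pole (1 + j2000·0.04) = 1 + j80 → |·| ≈ 80.006, ∠ ≈ 89.28°
|T| = 4000 · 10.05 / (80.006) ≈ 502.46
Gain = 20 log₁₀(502.46) ≈ 54.02 dB
∠T = (84.29°) − (89.28°) = -4.99°

ω = 288: 55.7 dB, -29.8°; ω = 2000: 54.0 dB, -5.0°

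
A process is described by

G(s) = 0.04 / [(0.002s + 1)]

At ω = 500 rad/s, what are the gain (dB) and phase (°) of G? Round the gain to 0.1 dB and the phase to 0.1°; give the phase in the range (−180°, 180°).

-31.0 dB, -45.0°

At ω = 500 rad/s:
pole (1 + j500·0.002) = 1 + j1 → |·| ≈ 1.4142, ∠ ≈ 45.00°
|G| = 0.04 · 1 / (1.4142) ≈ 0.028285
Gain = 20 log₁₀(0.028285) ≈ -30.97 dB
∠G = (0°) − (45.00°) = -45.00°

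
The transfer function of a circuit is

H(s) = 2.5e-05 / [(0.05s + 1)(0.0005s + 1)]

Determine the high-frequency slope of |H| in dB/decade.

-40 dB/decade

Each pole contributes −20 dB/decade at high frequency; each zero contributes +20 dB/decade.
Net: 0 zero(s) − 2 pole(s) → -40 dB/decade.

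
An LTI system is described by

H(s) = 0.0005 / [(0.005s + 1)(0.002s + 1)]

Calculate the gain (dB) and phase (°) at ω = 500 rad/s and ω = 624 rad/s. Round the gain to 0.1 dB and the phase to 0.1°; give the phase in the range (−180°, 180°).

ω = 500: -77.6 dB, -113.2°; ω = 624: -80.4 dB, -123.5°

At ω = 500 rad/s:
pole (1 + j500·0.005) = 1 + j2.5 → |·| ≈ 2.6926, ∠ ≈ 68.20°
pole (1 + j500·0.002) = 1 + j1 → |·| ≈ 1.4142, ∠ ≈ 45.00°
|H| = 0.0005 · 1 / (2.6926 · 1.4142) ≈ 0.00013131
Gain = 20 log₁₀(0.00013131) ≈ -77.63 dB
∠H = (0°) − (68.20° + 45.00°) = -113.20°

At ω = 624 rad/s:
pole (1 + j624·0.005) = 1 + j3.12 → |·| ≈ 3.2763, ∠ ≈ 72.23°
pole (1 + j624·0.002) = 1 + j1.248 → |·| ≈ 1.5992, ∠ ≈ 51.30°
|H| = 0.0005 · 1 / (3.2763 · 1.5992) ≈ 9.543e-05
Gain = 20 log₁₀(9.543e-05) ≈ -80.41 dB
∠H = (0°) − (72.23° + 51.30°) = -123.53°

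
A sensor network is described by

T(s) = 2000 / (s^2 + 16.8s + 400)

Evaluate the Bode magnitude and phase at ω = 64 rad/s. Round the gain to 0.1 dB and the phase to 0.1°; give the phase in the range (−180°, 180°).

At s = jω = j64:
quadratic: (j64)² + 16.8·j64 + 400 = -3696 + j1075.2 → |·| ≈ 3849.2, ∠ ≈ 163.78°
|T| = 2000 / 3849.2 ≈ 0.51959
Gain = 20 log₁₀(0.51959) ≈ -5.69 dB
∠T = 0.00° − 163.78° = -163.78°

-5.7 dB, -163.8°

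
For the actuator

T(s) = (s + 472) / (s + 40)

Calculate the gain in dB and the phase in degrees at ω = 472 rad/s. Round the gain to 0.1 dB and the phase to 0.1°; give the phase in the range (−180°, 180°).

3.0 dB, -40.2°

Substitute s = j472:
Numerator: (j472) + 472 = 472 + j472
Denominator: (j472) + 40 = 40 + j472
|N| = √(472² + 472²) ≈ 667.51, ∠N ≈ 45.00°
|D| = √(40² + 472²) ≈ 473.69, ∠D ≈ 85.16°
|T| = 667.51 / 473.69 ≈ 1.4092
Gain = 20 log₁₀(1.4092) ≈ 2.98 dB
∠T = 45.00° − 85.16° = -40.16°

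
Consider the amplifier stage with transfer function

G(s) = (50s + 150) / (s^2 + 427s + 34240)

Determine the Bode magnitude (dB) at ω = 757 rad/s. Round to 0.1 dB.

-24.4 dB

Substitute s = j757:
Numerator: 50(j757) + 150 = 150 + j37850
Denominator: (j757)^2 + 427(j757) + 34240 = -538809 + j323239
|N| = √(150² + 37850²) ≈ 37850, ∠N ≈ 89.77°
|D| = √(538809² + 323239²) ≈ 6.2833e+05, ∠D ≈ 149.04°
|G| = 37850 / 6.2833e+05 ≈ 0.060239
Gain = 20 log₁₀(0.060239) ≈ -24.40 dB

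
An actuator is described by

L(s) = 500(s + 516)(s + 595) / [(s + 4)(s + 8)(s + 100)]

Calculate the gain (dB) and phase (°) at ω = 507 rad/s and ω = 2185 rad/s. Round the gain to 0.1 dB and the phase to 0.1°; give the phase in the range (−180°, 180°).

At s = jω = j507:
zero (s+516): 516 + j507 → |·| = √(516²+507²) = √523305 ≈ 723.4, ∠ = arctan(507/516) ≈ 44.50°
zero (s+595): 595 + j507 → |·| = √(595²+507²) = √611074 ≈ 781.71, ∠ = arctan(507/595) ≈ 40.43°
pole (s+4): 4 + j507 → |·| = √(4²+507²) = √257065 ≈ 507.02, ∠ = arctan(507/4) ≈ 89.55°
pole (s+8): 8 + j507 → |·| = √(8²+507²) = √257113 ≈ 507.06, ∠ = arctan(507/8) ≈ 89.10°
pole (s+100): 100 + j507 → |·| = √(100²+507²) = √267049 ≈ 516.77, ∠ = arctan(507/100) ≈ 78.84°
|L| = 500 · 5.6549e+05 / 1.3286e+08 ≈ 2.1281
Gain = 20 log₁₀(2.1281) ≈ 6.56 dB
∠L = 84.93° − 257.49° = -172.56°

At s = jω = j2185:
zero (s+516): 516 + j2185 → |·| = √(516²+2185²) = √5040481 ≈ 2245.1, ∠ = arctan(2185/516) ≈ 76.71°
zero (s+595): 595 + j2185 → |·| = √(595²+2185²) = √5128250 ≈ 2264.6, ∠ = arctan(2185/595) ≈ 74.77°
pole (s+4): 4 + j2185 → |·| = √(4²+2185²) = √4774241 ≈ 2185, ∠ = arctan(2185/4) ≈ 89.90°
pole (s+8): 8 + j2185 → |·| = √(8²+2185²) = √4774289 ≈ 2185, ∠ = arctan(2185/8) ≈ 89.79°
pole (s+100): 100 + j2185 → |·| = √(100²+2185²) = √4784225 ≈ 2187.3, ∠ = arctan(2185/100) ≈ 87.38°
|L| = 500 · 5.0843e+06 / 1.0443e+10 ≈ 0.24343
Gain = 20 log₁₀(0.24343) ≈ -12.27 dB
∠L = 151.48° − 267.07° = -115.59°

ω = 507: 6.6 dB, -172.6°; ω = 2185: -12.3 dB, -115.6°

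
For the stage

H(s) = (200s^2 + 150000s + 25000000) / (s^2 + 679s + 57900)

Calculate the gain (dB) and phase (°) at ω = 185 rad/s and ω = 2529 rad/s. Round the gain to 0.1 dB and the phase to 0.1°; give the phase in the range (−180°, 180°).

Substitute s = j185:
Numerator: 200(j185)^2 + 150000(j185) + 25000000 = 18155000 + j27750000
Denominator: (j185)^2 + 679(j185) + 57900 = 23675 + j125615
|N| = √(18155000² + 27750000²) ≈ 3.3161e+07, ∠N ≈ 56.81°
|D| = √(23675² + 125615²) ≈ 1.2783e+05, ∠D ≈ 79.33°
|H| = 3.3161e+07 / 1.2783e+05 ≈ 259.41
Gain = 20 log₁₀(259.41) ≈ 48.28 dB
∠H = 56.81° − 79.33° = -22.52°

Substitute s = j2529:
Numerator: 200(j2529)^2 + 150000(j2529) + 25000000 = -1254168200 + j379350000
Denominator: (j2529)^2 + 679(j2529) + 57900 = -6337941 + j1717191
|N| = √(1254168200² + 379350000²) ≈ 1.3103e+09, ∠N ≈ 163.17°
|D| = √(6337941² + 1717191²) ≈ 6.5664e+06, ∠D ≈ 164.84°
|H| = 1.3103e+09 / 6.5664e+06 ≈ 199.55
Gain = 20 log₁₀(199.55) ≈ 46.00 dB
∠H = 163.17° − 164.84° = -1.67°

ω = 185: 48.3 dB, -22.5°; ω = 2529: 46.0 dB, -1.7°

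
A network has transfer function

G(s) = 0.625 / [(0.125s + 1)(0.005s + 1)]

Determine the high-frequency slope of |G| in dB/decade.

Each pole contributes −20 dB/decade at high frequency; each zero contributes +20 dB/decade.
Net: 0 zero(s) − 2 pole(s) → -40 dB/decade.

-40 dB/decade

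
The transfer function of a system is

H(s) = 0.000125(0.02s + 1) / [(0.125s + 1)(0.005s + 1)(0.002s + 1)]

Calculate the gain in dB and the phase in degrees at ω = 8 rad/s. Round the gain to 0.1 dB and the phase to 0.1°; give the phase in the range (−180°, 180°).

-81.0 dB, -39.1°

At ω = 8 rad/s:
zero (1 + j8·0.02) = 1 + j0.16 → |·| ≈ 1.0127, ∠ ≈ 9.09°
pole (1 + j8·0.125) = 1 + j1 → |·| ≈ 1.4142, ∠ ≈ 45.00°
pole (1 + j8·0.005) = 1 + j0.04 → |·| ≈ 1.0008, ∠ ≈ 2.29°
pole (1 + j8·0.002) = 1 + j0.016 → |·| ≈ 1.0001, ∠ ≈ 0.92°
|H| = 0.000125 · 1.0127 / (1.4142 · 1.0008 · 1.0001) ≈ 8.9431e-05
Gain = 20 log₁₀(8.9431e-05) ≈ -80.97 dB
∠H = (9.09°) − (45.00° + 2.29° + 0.92°) = -39.12°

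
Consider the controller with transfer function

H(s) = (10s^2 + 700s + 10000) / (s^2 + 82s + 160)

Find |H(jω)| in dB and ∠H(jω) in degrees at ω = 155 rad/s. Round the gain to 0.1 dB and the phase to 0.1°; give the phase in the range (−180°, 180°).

19.5 dB, 2.8°

Substitute s = j155:
Numerator: 10(j155)^2 + 700(j155) + 10000 = -230250 + j108500
Denominator: (j155)^2 + 82(j155) + 160 = -23865 + j12710
|N| = √(230250² + 108500²) ≈ 2.5453e+05, ∠N ≈ 154.77°
|D| = √(23865² + 12710²) ≈ 27039, ∠D ≈ 151.96°
|H| = 2.5453e+05 / 27039 ≈ 9.4134
Gain = 20 log₁₀(9.4134) ≈ 19.47 dB
∠H = 154.77° − 151.96° = 2.81°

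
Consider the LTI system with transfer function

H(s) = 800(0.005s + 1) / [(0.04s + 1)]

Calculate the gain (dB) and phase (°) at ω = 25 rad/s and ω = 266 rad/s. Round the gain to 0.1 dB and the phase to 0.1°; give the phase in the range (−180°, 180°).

ω = 25: 55.1 dB, -37.9°; ω = 266: 41.9 dB, -31.6°

At ω = 25 rad/s:
zero (1 + j25·0.005) = 1 + j0.125 → |·| ≈ 1.0078, ∠ ≈ 7.13°
pole (1 + j25·0.04) = 1 + j1 → |·| ≈ 1.4142, ∠ ≈ 45.00°
|H| = 800 · 1.0078 / (1.4142) ≈ 570.1
Gain = 20 log₁₀(570.1) ≈ 55.12 dB
∠H = (7.13°) − (45.00°) = -37.87°

At ω = 266 rad/s:
zero (1 + j266·0.005) = 1 + j1.33 → |·| ≈ 1.664, ∠ ≈ 53.06°
pole (1 + j266·0.04) = 1 + j10.64 → |·| ≈ 10.687, ∠ ≈ 84.63°
|H| = 800 · 1.664 / (10.687) ≈ 124.56
Gain = 20 log₁₀(124.56) ≈ 41.91 dB
∠H = (53.06°) − (84.63°) = -31.57°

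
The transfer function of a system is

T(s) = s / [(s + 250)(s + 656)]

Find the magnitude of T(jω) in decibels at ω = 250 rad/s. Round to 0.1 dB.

At s = jω = j250:
zero at origin: s = j250 → |·| = 250, ∠ = 90.00°
pole (s+250): 250 + j250 → |·| = √(250²+250²) = √125000 ≈ 353.55, ∠ = arctan(250/250) ≈ 45.00°
pole (s+656): 656 + j250 → |·| = √(656²+250²) = √492836 ≈ 702.02, ∠ = arctan(250/656) ≈ 20.86°
|T| = 1 · 250 / 2.482e+05 ≈ 0.0010073
Gain = 20 log₁₀(0.0010073) ≈ -59.94 dB

-59.9 dB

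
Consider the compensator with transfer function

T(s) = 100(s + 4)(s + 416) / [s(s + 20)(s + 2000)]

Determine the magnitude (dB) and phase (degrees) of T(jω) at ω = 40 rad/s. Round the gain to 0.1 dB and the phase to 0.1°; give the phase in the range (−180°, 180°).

-6.6 dB, -64.8°

At s = jω = j40:
zero (s+4): 4 + j40 → |·| = √(4²+40²) = √1616 ≈ 40.2, ∠ = arctan(40/4) ≈ 84.29°
zero (s+416): 416 + j40 → |·| = √(416²+40²) = √174656 ≈ 417.92, ∠ = arctan(40/416) ≈ 5.49°
pole (s+20): 20 + j40 → |·| = √(20²+40²) = √2000 ≈ 44.721, ∠ = arctan(40/20) ≈ 63.43°
pole (s+2000): 2000 + j40 → |·| = √(2000²+40²) = √4001600 ≈ 2000.4, ∠ = arctan(40/2000) ≈ 1.15°
pole at origin: |s| = 40, ∠ = 90.00° (in denominator)
|T| = 100 · 16800 / 3.5784e+06 ≈ 0.46948
Gain = 20 log₁₀(0.46948) ≈ -6.57 dB
∠T = 89.78° − 154.58° = -64.80°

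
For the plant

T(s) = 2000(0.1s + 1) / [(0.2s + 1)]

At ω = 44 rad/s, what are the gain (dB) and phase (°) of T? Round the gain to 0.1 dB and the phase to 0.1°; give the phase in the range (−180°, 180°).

60.2 dB, -6.3°

At ω = 44 rad/s:
zero (1 + j44·0.1) = 1 + j4.4 → |·| ≈ 4.5122, ∠ ≈ 77.20°
pole (1 + j44·0.2) = 1 + j8.8 → |·| ≈ 8.8566, ∠ ≈ 83.52°
|T| = 2000 · 4.5122 / (8.8566) ≈ 1018.9
Gain = 20 log₁₀(1018.9) ≈ 60.16 dB
∠T = (77.20°) − (83.52°) = -6.32°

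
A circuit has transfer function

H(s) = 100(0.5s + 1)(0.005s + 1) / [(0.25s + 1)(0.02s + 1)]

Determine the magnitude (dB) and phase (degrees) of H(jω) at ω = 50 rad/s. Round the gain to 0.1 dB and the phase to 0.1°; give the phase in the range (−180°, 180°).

At ω = 50 rad/s:
zero (1 + j50·0.5) = 1 + j25 → |·| ≈ 25.02, ∠ ≈ 87.71°
zero (1 + j50·0.005) = 1 + j0.25 → |·| ≈ 1.0308, ∠ ≈ 14.04°
pole (1 + j50·0.25) = 1 + j12.5 → |·| ≈ 12.54, ∠ ≈ 85.43°
pole (1 + j50·0.02) = 1 + j1 → |·| ≈ 1.4142, ∠ ≈ 45.00°
|H| = 100 · 25.02 · 1.0308 / (12.54 · 1.4142) ≈ 145.43
Gain = 20 log₁₀(145.43) ≈ 43.25 dB
∠H = (87.71° + 14.04°) − (85.43° + 45.00°) = -28.68°

43.3 dB, -28.7°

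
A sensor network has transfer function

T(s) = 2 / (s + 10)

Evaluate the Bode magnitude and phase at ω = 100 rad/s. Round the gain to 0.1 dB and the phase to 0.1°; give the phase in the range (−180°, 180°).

-34.0 dB, -84.3°

At s = jω = j100:
pole (s+10): 10 + j100 → |·| = √(10²+100²) = √10100 ≈ 100.5, ∠ = arctan(100/10) ≈ 84.29°
|T| = 2 / 100.5 ≈ 0.0199
Gain = 20 log₁₀(0.0199) ≈ -34.02 dB
∠T = 0.00° − 84.29° = -84.29°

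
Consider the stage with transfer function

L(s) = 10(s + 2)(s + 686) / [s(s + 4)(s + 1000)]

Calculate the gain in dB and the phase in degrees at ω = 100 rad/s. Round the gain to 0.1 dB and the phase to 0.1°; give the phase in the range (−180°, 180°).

At s = jω = j100:
zero (s+2): 2 + j100 → |·| = √(2²+100²) = √10004 ≈ 100.02, ∠ = arctan(100/2) ≈ 88.85°
zero (s+686): 686 + j100 → |·| = √(686²+100²) = √480596 ≈ 693.25, ∠ = arctan(100/686) ≈ 8.29°
pole (s+4): 4 + j100 → |·| = √(4²+100²) = √10016 ≈ 100.08, ∠ = arctan(100/4) ≈ 87.71°
pole (s+1000): 1000 + j100 → |·| = √(1000²+100²) = √1010000 ≈ 1005, ∠ = arctan(100/1000) ≈ 5.71°
pole at origin: |s| = 100, ∠ = 90.00° (in denominator)
|L| = 10 · 69339 / 1.0058e+07 ≈ 0.068939
Gain = 20 log₁₀(0.068939) ≈ -23.23 dB
∠L = 97.14° − 183.42° = -86.28°

-23.2 dB, -86.3°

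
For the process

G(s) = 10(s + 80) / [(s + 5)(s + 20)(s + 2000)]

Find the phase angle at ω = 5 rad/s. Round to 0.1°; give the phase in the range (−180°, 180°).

At s = jω = j5:
zero (s+80): 80 + j5 → |·| = √(80²+5²) = √6425 ≈ 80.156, ∠ = arctan(5/80) ≈ 3.58°
pole (s+5): 5 + j5 → |·| = √(5²+5²) = √50 ≈ 7.0711, ∠ = arctan(5/5) ≈ 45.00°
pole (s+20): 20 + j5 → |·| = √(20²+5²) = √425 ≈ 20.616, ∠ = arctan(5/20) ≈ 14.04°
pole (s+2000): 2000 + j5 → |·| = √(2000²+5²) = √4000025 ≈ 2000, ∠ = arctan(5/2000) ≈ 0.14°
∠G = 3.58° − 59.18° = -55.60°

-55.6°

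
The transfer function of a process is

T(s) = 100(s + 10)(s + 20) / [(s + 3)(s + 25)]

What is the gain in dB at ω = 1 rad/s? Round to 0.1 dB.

At s = jω = j1:
zero (s+10): 10 + j1 → |·| = √(10²+1²) = √101 ≈ 10.05, ∠ = arctan(1/10) ≈ 5.71°
zero (s+20): 20 + j1 → |·| = √(20²+1²) = √401 ≈ 20.025, ∠ = arctan(1/20) ≈ 2.86°
pole (s+3): 3 + j1 → |·| = √(3²+1²) = √10 ≈ 3.1623, ∠ = arctan(1/3) ≈ 18.43°
pole (s+25): 25 + j1 → |·| = √(25²+1²) = √626 ≈ 25.02, ∠ = arctan(1/25) ≈ 2.29°
|T| = 100 · 201.25 / 79.121 ≈ 254.36
Gain = 20 log₁₀(254.36) ≈ 48.11 dB

48.1 dB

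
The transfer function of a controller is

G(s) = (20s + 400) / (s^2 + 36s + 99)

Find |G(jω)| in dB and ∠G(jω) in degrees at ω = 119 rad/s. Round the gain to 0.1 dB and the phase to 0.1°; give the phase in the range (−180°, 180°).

-15.7 dB, -82.6°

Substitute s = j119:
Numerator: 20(j119) + 400 = 400 + j2380
Denominator: (j119)^2 + 36(j119) + 99 = -14062 + j4284
|N| = √(400² + 2380²) ≈ 2413.4, ∠N ≈ 80.46°
|D| = √(14062² + 4284²) ≈ 14700, ∠D ≈ 163.06°
|G| = 2413.4 / 14700 ≈ 0.16418
Gain = 20 log₁₀(0.16418) ≈ -15.69 dB
∠G = 80.46° − 163.06° = -82.60°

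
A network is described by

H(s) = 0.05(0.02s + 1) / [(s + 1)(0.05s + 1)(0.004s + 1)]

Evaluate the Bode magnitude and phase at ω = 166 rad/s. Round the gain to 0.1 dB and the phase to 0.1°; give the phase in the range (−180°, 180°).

At ω = 166 rad/s:
zero (1 + j166·0.02) = 1 + j3.32 → |·| ≈ 3.4673, ∠ ≈ 73.24°
pole (1 + j166·1) = 1 + j166 → |·| ≈ 166, ∠ ≈ 89.65°
pole (1 + j166·0.05) = 1 + j8.3 → |·| ≈ 8.36, ∠ ≈ 83.13°
pole (1 + j166·0.004) = 1 + j0.664 → |·| ≈ 1.2004, ∠ ≈ 33.58°
|H| = 0.05 · 3.4673 / (166 · 8.36 · 1.2004) ≈ 0.00010407
Gain = 20 log₁₀(0.00010407) ≈ -79.65 dB
∠H = (73.24°) − (89.65° + 83.13° + 33.58°) = -133.12°

-79.7 dB, -133.1°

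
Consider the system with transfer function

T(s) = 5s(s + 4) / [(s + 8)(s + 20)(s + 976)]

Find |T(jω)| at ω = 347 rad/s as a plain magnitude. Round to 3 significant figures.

0.00482

At s = jω = j347:
zero (s+4): 4 + j347 → |·| = √(4²+347²) = √120425 ≈ 347.02, ∠ = arctan(347/4) ≈ 89.34°
zero at origin: s = j347 → |·| = 347, ∠ = 90.00°
pole (s+8): 8 + j347 → |·| = √(8²+347²) = √120473 ≈ 347.09, ∠ = arctan(347/8) ≈ 88.68°
pole (s+20): 20 + j347 → |·| = √(20²+347²) = √120809 ≈ 347.58, ∠ = arctan(347/20) ≈ 86.70°
pole (s+976): 976 + j347 → |·| = √(976²+347²) = √1072985 ≈ 1035.8, ∠ = arctan(347/976) ≈ 19.57°
|T| = 5 · 1.2042e+05 / 1.2496e+08 ≈ 0.0048183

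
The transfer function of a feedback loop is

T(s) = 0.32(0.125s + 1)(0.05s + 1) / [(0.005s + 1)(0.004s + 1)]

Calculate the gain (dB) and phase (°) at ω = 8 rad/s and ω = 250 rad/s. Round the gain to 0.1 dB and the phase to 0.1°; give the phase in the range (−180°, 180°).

ω = 8: -6.3 dB, 62.7°; ω = 250: 34.9 dB, 77.3°

At ω = 8 rad/s:
zero (1 + j8·0.125) = 1 + j1 → |·| ≈ 1.4142, ∠ ≈ 45.00°
zero (1 + j8·0.05) = 1 + j0.4 → |·| ≈ 1.077, ∠ ≈ 21.80°
pole (1 + j8·0.005) = 1 + j0.04 → |·| ≈ 1.0008, ∠ ≈ 2.29°
pole (1 + j8·0.004) = 1 + j0.032 → |·| ≈ 1.0005, ∠ ≈ 1.83°
|T| = 0.32 · 1.4142 · 1.077 / (1.0008 · 1.0005) ≈ 0.48676
Gain = 20 log₁₀(0.48676) ≈ -6.25 dB
∠T = (45.00° + 21.80°) − (2.29° + 1.83°) = 62.68°

At ω = 250 rad/s:
zero (1 + j250·0.125) = 1 + j31.25 → |·| ≈ 31.266, ∠ ≈ 88.17°
zero (1 + j250·0.05) = 1 + j12.5 → |·| ≈ 12.54, ∠ ≈ 85.43°
pole (1 + j250·0.005) = 1 + j1.25 → |·| ≈ 1.6008, ∠ ≈ 51.34°
pole (1 + j250·0.004) = 1 + j1 → |·| ≈ 1.4142, ∠ ≈ 45.00°
|T| = 0.32 · 31.266 · 12.54 / (1.6008 · 1.4142) ≈ 55.421
Gain = 20 log₁₀(55.421) ≈ 34.87 dB
∠T = (88.17° + 85.43°) − (51.34° + 45.00°) = 77.26°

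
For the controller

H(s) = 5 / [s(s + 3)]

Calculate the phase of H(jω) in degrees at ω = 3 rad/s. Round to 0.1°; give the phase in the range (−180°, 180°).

At s = jω = j3:
pole (s+3): 3 + j3 → |·| = √(3²+3²) = √18 ≈ 4.2426, ∠ = arctan(3/3) ≈ 45.00°
pole at origin: |s| = 3, ∠ = 90.00° (in denominator)
∠H = 0.00° − 135.00° = -135.00°

-135.0°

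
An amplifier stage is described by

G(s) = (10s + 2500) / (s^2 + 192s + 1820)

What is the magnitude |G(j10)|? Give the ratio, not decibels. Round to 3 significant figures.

Substitute s = j10:
Numerator: 10(j10) + 2500 = 2500 + j100
Denominator: (j10)^2 + 192(j10) + 1820 = 1720 + j1920
|N| = √(2500² + 100²) ≈ 2502, ∠N ≈ 2.29°
|D| = √(1720² + 1920²) ≈ 2577.8, ∠D ≈ 48.14°
|G| = 2502 / 2577.8 ≈ 0.9706

0.971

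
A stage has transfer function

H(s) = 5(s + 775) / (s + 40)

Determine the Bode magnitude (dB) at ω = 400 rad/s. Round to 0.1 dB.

20.7 dB

At s = jω = j400:
zero (s+775): 775 + j400 → |·| = √(775²+400²) = √760625 ≈ 872.14, ∠ = arctan(400/775) ≈ 27.30°
pole (s+40): 40 + j400 → |·| = √(40²+400²) = √161600 ≈ 402, ∠ = arctan(400/40) ≈ 84.29°
|H| = 5 · 872.14 / 402 ≈ 10.848
Gain = 20 log₁₀(10.848) ≈ 20.71 dB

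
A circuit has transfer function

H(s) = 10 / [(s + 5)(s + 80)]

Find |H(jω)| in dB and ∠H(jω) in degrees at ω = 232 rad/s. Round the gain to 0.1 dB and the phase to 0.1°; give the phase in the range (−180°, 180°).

At s = jω = j232:
pole (s+5): 5 + j232 → |·| = √(5²+232²) = √53849 ≈ 232.05, ∠ = arctan(232/5) ≈ 88.77°
pole (s+80): 80 + j232 → |·| = √(80²+232²) = √60224 ≈ 245.41, ∠ = arctan(232/80) ≈ 70.97°
|H| = 10 / 56947 ≈ 0.0001756
Gain = 20 log₁₀(0.0001756) ≈ -75.11 dB
∠H = 0.00° − 159.74° = -159.74°

-75.1 dB, -159.7°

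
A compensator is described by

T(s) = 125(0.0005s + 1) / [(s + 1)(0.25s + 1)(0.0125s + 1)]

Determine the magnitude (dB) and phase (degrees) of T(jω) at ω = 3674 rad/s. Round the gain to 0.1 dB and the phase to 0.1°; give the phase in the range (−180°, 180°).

At ω = 3674 rad/s:
zero (1 + j3674·0.0005) = 1 + j1.837 → |·| ≈ 2.0915, ∠ ≈ 61.44°
pole (1 + j3674·1) = 1 + j3674 → |·| ≈ 3674, ∠ ≈ 89.98°
pole (1 + j3674·0.25) = 1 + j918.5 → |·| ≈ 918.5, ∠ ≈ 89.94°
pole (1 + j3674·0.0125) = 1 + j45.925 → |·| ≈ 45.936, ∠ ≈ 88.75°
|T| = 125 · 2.0915 / (3674 · 918.5 · 45.936) ≈ 1.6865e-06
Gain = 20 log₁₀(1.6865e-06) ≈ -115.46 dB
∠T = (61.44°) − (89.98° + 89.94° + 88.75°) = -207.23° ≡ 152.77° (principal value)

-115.5 dB, 152.8°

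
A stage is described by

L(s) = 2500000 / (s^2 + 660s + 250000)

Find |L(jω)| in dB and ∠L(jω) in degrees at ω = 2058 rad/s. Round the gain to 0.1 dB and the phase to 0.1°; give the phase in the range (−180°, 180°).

-4.5 dB, -161.2°

At s = jω = j2058:
quadratic: (j2058)² + 660·j2058 + 250000 = -3985364 + j1358280 → |·| ≈ 4.2105e+06, ∠ ≈ 161.18°
|L| = 2500000 / 4.2105e+06 ≈ 0.59375
Gain = 20 log₁₀(0.59375) ≈ -4.53 dB
∠L = 0.00° − 161.18° = -161.18°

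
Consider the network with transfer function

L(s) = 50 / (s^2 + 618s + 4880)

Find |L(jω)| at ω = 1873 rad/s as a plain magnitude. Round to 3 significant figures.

1.36e-05

Substitute s = j1873:
Numerator: 50 = 50 + j0
Denominator: (j1873)^2 + 618(j1873) + 4880 = -3503249 + j1157514
|N| = √(50² + 0²) ≈ 50, ∠N ≈ 0.00°
|D| = √(3503249² + 1157514²) ≈ 3.6895e+06, ∠D ≈ 161.72°
|L| = 50 / 3.6895e+06 ≈ 1.3552e-05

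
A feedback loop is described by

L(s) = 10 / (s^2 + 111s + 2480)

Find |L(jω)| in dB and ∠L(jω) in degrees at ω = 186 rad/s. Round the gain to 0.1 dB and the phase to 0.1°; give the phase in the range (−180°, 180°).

-71.6 dB, -147.3°

Substitute s = j186:
Numerator: 10 = 10 + j0
Denominator: (j186)^2 + 111(j186) + 2480 = -32116 + j20646
|N| = √(10² + 0²) ≈ 10, ∠N ≈ 0.00°
|D| = √(32116² + 20646²) ≈ 38180, ∠D ≈ 147.26°
|L| = 10 / 38180 ≈ 0.00026192
Gain = 20 log₁₀(0.00026192) ≈ -71.64 dB
∠L = 0.00° − 147.26° = -147.26°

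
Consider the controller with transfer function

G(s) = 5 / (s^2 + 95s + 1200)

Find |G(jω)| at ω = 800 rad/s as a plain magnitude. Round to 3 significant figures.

Substitute s = j800:
Numerator: 5 = 5 + j0
Denominator: (j800)^2 + 95(j800) + 1200 = -638800 + j76000
|N| = √(5² + 0²) ≈ 5, ∠N ≈ 0.00°
|D| = √(638800² + 76000²) ≈ 6.4331e+05, ∠D ≈ 173.22°
|G| = 5 / 6.4331e+05 ≈ 7.7723e-06

7.77e-06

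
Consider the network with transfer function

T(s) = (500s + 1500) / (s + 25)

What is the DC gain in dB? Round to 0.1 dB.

35.6 dB

T(0) = 1500 / 25 = 60
20 log₁₀(60) ≈ 35.56 dB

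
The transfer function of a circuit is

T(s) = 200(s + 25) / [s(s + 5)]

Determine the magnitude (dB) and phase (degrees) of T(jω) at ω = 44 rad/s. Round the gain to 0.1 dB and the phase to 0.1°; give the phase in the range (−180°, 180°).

14.3 dB, -113.1°

At s = jω = j44:
zero (s+25): 25 + j44 → |·| = √(25²+44²) = √2561 ≈ 50.606, ∠ = arctan(44/25) ≈ 60.40°
pole (s+5): 5 + j44 → |·| = √(5²+44²) = √1961 ≈ 44.283, ∠ = arctan(44/5) ≈ 83.52°
pole at origin: |s| = 44, ∠ = 90.00° (in denominator)
|T| = 200 · 50.606 / 1948.5 ≈ 5.1944
Gain = 20 log₁₀(5.1944) ≈ 14.31 dB
∠T = 60.40° − 173.52° = -113.12°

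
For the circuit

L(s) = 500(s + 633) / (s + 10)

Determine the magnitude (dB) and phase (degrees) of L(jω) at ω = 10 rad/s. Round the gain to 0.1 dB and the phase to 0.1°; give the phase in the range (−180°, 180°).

87.0 dB, -44.1°

At s = jω = j10:
zero (s+633): 633 + j10 → |·| = √(633²+10²) = √400789 ≈ 633.08, ∠ = arctan(10/633) ≈ 0.91°
pole (s+10): 10 + j10 → |·| = √(10²+10²) = √200 ≈ 14.142, ∠ = arctan(10/10) ≈ 45.00°
|L| = 500 · 633.08 / 14.142 ≈ 22383
Gain = 20 log₁₀(22383) ≈ 87.00 dB
∠L = 0.91° − 45.00° = -44.09°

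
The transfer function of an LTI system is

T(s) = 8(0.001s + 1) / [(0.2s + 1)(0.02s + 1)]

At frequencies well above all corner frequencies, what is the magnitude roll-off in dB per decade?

Each pole contributes −20 dB/decade at high frequency; each zero contributes +20 dB/decade.
Net: 1 zero(s) − 2 pole(s) → -20 dB/decade.

-20 dB/decade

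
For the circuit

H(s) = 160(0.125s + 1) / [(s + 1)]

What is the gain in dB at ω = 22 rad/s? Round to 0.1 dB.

26.6 dB

At ω = 22 rad/s:
zero (1 + j22·0.125) = 1 + j2.75 → |·| ≈ 2.9262, ∠ ≈ 70.02°
pole (1 + j22·1) = 1 + j22 → |·| ≈ 22.023, ∠ ≈ 87.40°
|H| = 160 · 2.9262 / (22.023) ≈ 21.259
Gain = 20 log₁₀(21.259) ≈ 26.55 dB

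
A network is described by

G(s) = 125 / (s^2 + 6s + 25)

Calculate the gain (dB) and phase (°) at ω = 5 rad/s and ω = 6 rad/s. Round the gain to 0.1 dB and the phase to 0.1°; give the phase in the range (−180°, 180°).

ω = 5: 12.4 dB, -90.0°; ω = 6: 10.4 dB, -107.0°

At s = jω = j5:
quadratic: (j5)² + 6·j5 + 25 = 0 + j30 → |·| ≈ 30, ∠ ≈ 90.00°
|G| = 125 / 30 ≈ 4.1667
Gain = 20 log₁₀(4.1667) ≈ 12.40 dB
∠G = 0.00° − 90.00° = -90.00°

At s = jω = j6:
quadratic: (j6)² + 6·j6 + 25 = -11 + j36 → |·| ≈ 37.643, ∠ ≈ 106.99°
|G| = 125 / 37.643 ≈ 3.3207
Gain = 20 log₁₀(3.3207) ≈ 10.42 dB
∠G = 0.00° − 106.99° = -106.99°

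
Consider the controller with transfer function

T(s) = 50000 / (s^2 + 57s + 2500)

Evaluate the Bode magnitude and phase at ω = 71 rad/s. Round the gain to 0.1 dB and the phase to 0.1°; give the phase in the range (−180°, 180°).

20.4 dB, -122.1°

At s = jω = j71:
quadratic: (j71)² + 57·j71 + 2500 = -2541 + j4047 → |·| ≈ 4778.6, ∠ ≈ 122.12°
|T| = 50000 / 4778.6 ≈ 10.463
Gain = 20 log₁₀(10.463) ≈ 20.39 dB
∠T = 0.00° − 122.12° = -122.12°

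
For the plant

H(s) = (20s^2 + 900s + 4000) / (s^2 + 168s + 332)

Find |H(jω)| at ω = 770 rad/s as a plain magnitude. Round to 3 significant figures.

19.6

Substitute s = j770:
Numerator: 20(j770)^2 + 900(j770) + 4000 = -11854000 + j693000
Denominator: (j770)^2 + 168(j770) + 332 = -592568 + j129360
|N| = √(11854000² + 693000²) ≈ 1.1874e+07, ∠N ≈ 176.65°
|D| = √(592568² + 129360²) ≈ 6.0652e+05, ∠D ≈ 167.69°
|H| = 1.1874e+07 / 6.0652e+05 ≈ 19.577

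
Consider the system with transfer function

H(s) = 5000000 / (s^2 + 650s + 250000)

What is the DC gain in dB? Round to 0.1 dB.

H(0) = 5000000 / 250000 = 20
20 log₁₀(20) ≈ 26.02 dB

26.0 dB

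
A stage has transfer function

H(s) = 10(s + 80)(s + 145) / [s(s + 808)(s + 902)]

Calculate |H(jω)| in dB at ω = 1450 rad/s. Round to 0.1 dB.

At s = jω = j1450:
zero (s+80): 80 + j1450 → |·| = √(80²+1450²) = √2108900 ≈ 1452.2, ∠ = arctan(1450/80) ≈ 86.84°
zero (s+145): 145 + j1450 → |·| = √(145²+1450²) = √2123525 ≈ 1457.2, ∠ = arctan(1450/145) ≈ 84.29°
pole (s+808): 808 + j1450 → |·| = √(808²+1450²) = √2755364 ≈ 1659.9, ∠ = arctan(1450/808) ≈ 60.87°
pole (s+902): 902 + j1450 → |·| = √(902²+1450²) = √2916104 ≈ 1707.7, ∠ = arctan(1450/902) ≈ 58.12°
pole at origin: |s| = 1450, ∠ = 90.00° (in denominator)
|H| = 10 · 2.1161e+06 / 4.1102e+09 ≈ 0.0051484
Gain = 20 log₁₀(0.0051484) ≈ -45.77 dB

-45.8 dB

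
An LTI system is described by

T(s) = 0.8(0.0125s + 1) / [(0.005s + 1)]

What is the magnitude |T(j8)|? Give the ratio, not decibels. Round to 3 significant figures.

At ω = 8 rad/s:
zero (1 + j8·0.0125) = 1 + j0.1 → |·| ≈ 1.005, ∠ ≈ 5.71°
pole (1 + j8·0.005) = 1 + j0.04 → |·| ≈ 1.0008, ∠ ≈ 2.29°
|T| = 0.8 · 1.005 / (1.0008) ≈ 0.80336

0.803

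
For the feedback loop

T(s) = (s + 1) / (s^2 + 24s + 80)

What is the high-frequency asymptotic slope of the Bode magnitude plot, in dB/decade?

-20 dB/decade

Each pole contributes −20 dB/decade at high frequency; each zero contributes +20 dB/decade.
Net: 1 zero(s) − 2 pole(s) → -20 dB/decade.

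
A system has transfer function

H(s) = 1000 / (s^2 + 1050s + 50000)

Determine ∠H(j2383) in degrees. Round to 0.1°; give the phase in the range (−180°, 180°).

Substitute s = j2383:
Numerator: 1000 = 1000 + j0
Denominator: (j2383)^2 + 1050(j2383) + 50000 = -5628689 + j2502150
|N| = √(1000² + 0²) ≈ 1000, ∠N ≈ 0.00°
|D| = √(5628689² + 2502150²) ≈ 6.1598e+06, ∠D ≈ 156.03°
∠H = 0.00° − 156.03° = -156.03°

-156.0°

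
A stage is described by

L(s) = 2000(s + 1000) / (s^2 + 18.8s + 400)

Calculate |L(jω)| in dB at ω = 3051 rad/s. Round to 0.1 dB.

-3.2 dB

At s = jω = j3051:
zero (s+1000): 1000 + j3051 → |·| = √(1000²+3051²) = √10308601 ≈ 3210.7, ∠ = arctan(3051/1000) ≈ 71.85°
quadratic: (j3051)² + 18.8·j3051 + 400 = -9308201 + j57358.8 → |·| ≈ 9.3084e+06, ∠ ≈ 179.65°
|L| = 2000 · 3210.7 / 9.3084e+06 ≈ 0.68985
Gain = 20 log₁₀(0.68985) ≈ -3.22 dB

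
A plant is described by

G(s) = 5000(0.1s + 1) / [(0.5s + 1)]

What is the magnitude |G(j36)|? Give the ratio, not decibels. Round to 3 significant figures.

1.04e+03

At ω = 36 rad/s:
zero (1 + j36·0.1) = 1 + j3.6 → |·| ≈ 3.7363, ∠ ≈ 74.48°
pole (1 + j36·0.5) = 1 + j18 → |·| ≈ 18.028, ∠ ≈ 86.82°
|G| = 5000 · 3.7363 / (18.028) ≈ 1036.2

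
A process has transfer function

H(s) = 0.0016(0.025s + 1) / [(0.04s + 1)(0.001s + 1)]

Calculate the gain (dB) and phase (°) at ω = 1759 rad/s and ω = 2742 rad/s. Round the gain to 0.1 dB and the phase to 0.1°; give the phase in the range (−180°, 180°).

At ω = 1759 rad/s:
zero (1 + j1759·0.025) = 1 + j43.975 → |·| ≈ 43.986, ∠ ≈ 88.70°
pole (1 + j1759·0.04) = 1 + j70.36 → |·| ≈ 70.367, ∠ ≈ 89.19°
pole (1 + j1759·0.001) = 1 + j1.759 → |·| ≈ 2.0234, ∠ ≈ 60.38°
|H| = 0.0016 · 43.986 / (70.367 · 2.0234) ≈ 0.00049429
Gain = 20 log₁₀(0.00049429) ≈ -66.12 dB
∠H = (88.70°) − (89.19° + 60.38°) = -60.87°

At ω = 2742 rad/s:
zero (1 + j2742·0.025) = 1 + j68.55 → |·| ≈ 68.557, ∠ ≈ 89.16°
pole (1 + j2742·0.04) = 1 + j109.68 → |·| ≈ 109.68, ∠ ≈ 89.48°
pole (1 + j2742·0.001) = 1 + j2.742 → |·| ≈ 2.9187, ∠ ≈ 69.96°
|H| = 0.0016 · 68.557 / (109.68 · 2.9187) ≈ 0.00034265
Gain = 20 log₁₀(0.00034265) ≈ -69.30 dB
∠H = (89.16°) − (89.48° + 69.96°) = -70.28°

ω = 1759: -66.1 dB, -60.9°; ω = 2742: -69.3 dB, -70.3°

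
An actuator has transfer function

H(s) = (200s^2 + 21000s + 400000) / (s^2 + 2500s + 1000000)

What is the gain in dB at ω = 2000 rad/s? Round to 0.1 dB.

Substitute s = j2000:
Numerator: 200(j2000)^2 + 21000(j2000) + 400000 = -799600000 + j42000000
Denominator: (j2000)^2 + 2500(j2000) + 1000000 = -3000000 + j5000000
|N| = √(799600000² + 42000000²) ≈ 8.007e+08, ∠N ≈ 176.99°
|D| = √(3000000² + 5000000²) ≈ 5.831e+06, ∠D ≈ 120.96°
|H| = 8.007e+08 / 5.831e+06 ≈ 137.32
Gain = 20 log₁₀(137.32) ≈ 42.75 dB

42.8 dB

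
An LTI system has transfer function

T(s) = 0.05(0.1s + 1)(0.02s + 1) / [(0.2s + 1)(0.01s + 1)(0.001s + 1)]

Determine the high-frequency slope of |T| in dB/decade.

Each pole contributes −20 dB/decade at high frequency; each zero contributes +20 dB/decade.
Net: 2 zero(s) − 3 pole(s) → -20 dB/decade.

-20 dB/decade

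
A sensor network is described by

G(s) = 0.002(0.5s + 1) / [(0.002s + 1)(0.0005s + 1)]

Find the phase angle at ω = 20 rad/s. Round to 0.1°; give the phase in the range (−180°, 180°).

81.4°

At ω = 20 rad/s:
zero (1 + j20·0.5) = 1 + j10 → |·| ≈ 10.05, ∠ ≈ 84.29°
pole (1 + j20·0.002) = 1 + j0.04 → |·| ≈ 1.0008, ∠ ≈ 2.29°
pole (1 + j20·0.0005) = 1 + j0.01 → |·| ≈ 1, ∠ ≈ 0.57°
∠G = (84.29°) − (2.29° + 0.57°) = 81.43°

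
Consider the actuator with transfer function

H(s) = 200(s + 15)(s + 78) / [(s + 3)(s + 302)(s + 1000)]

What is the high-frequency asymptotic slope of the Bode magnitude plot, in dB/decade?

Each pole contributes −20 dB/decade at high frequency; each zero contributes +20 dB/decade.
Net: 2 zero(s) − 3 pole(s) → -20 dB/decade.

-20 dB/decade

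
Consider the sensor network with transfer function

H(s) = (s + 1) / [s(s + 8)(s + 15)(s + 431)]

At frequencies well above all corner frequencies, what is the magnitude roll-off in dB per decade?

Each pole contributes −20 dB/decade at high frequency; each zero contributes +20 dB/decade.
Net: 1 zero(s) − 4 pole(s) → -60 dB/decade.

-60 dB/decade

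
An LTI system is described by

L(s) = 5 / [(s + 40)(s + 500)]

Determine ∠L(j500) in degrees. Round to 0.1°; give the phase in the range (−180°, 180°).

-130.4°

At s = jω = j500:
pole (s+40): 40 + j500 → |·| = √(40²+500²) = √251600 ≈ 501.6, ∠ = arctan(500/40) ≈ 85.43°
pole (s+500): 500 + j500 → |·| = √(500²+500²) = √500000 ≈ 707.11, ∠ = arctan(500/500) ≈ 45.00°
∠L = 0.00° − 130.43° = -130.43°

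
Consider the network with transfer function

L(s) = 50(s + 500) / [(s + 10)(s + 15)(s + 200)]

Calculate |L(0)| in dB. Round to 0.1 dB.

L(0) = 50·500 / (10·15·200) ≈ 0.83333
20 log₁₀(0.83333) ≈ -1.58 dB

-1.6 dB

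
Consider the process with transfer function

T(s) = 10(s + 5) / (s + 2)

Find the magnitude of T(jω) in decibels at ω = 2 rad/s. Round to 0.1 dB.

25.6 dB

At s = jω = j2:
zero (s+5): 5 + j2 → |·| = √(5²+2²) = √29 ≈ 5.3852, ∠ = arctan(2/5) ≈ 21.80°
pole (s+2): 2 + j2 → |·| = √(2²+2²) = √8 ≈ 2.8284, ∠ = arctan(2/2) ≈ 45.00°
|T| = 10 · 5.3852 / 2.8284 ≈ 19.04
Gain = 20 log₁₀(19.04) ≈ 25.59 dB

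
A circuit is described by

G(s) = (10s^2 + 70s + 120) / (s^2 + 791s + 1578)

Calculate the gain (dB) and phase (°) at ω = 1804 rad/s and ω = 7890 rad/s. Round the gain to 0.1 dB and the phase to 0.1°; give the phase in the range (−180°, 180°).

ω = 1804: 19.2 dB, 23.5°; ω = 7890: 20.0 dB, 5.7°

Substitute s = j1804:
Numerator: 10(j1804)^2 + 70(j1804) + 120 = -32544040 + j126280
Denominator: (j1804)^2 + 791(j1804) + 1578 = -3252838 + j1426964
|N| = √(32544040² + 126280²) ≈ 3.2544e+07, ∠N ≈ 179.78°
|D| = √(3252838² + 1426964²) ≈ 3.5521e+06, ∠D ≈ 156.31°
|G| = 3.2544e+07 / 3.5521e+06 ≈ 9.1619
Gain = 20 log₁₀(9.1619) ≈ 19.24 dB
∠G = 179.78° − 156.31° = 23.47°

Substitute s = j7890:
Numerator: 10(j7890)^2 + 70(j7890) + 120 = -622520880 + j552300
Denominator: (j7890)^2 + 791(j7890) + 1578 = -62250522 + j6240990
|N| = √(622520880² + 552300²) ≈ 6.2252e+08, ∠N ≈ 179.95°
|D| = √(62250522² + 6240990²) ≈ 6.2563e+07, ∠D ≈ 174.27°
|G| = 6.2252e+08 / 6.2563e+07 ≈ 9.9503
Gain = 20 log₁₀(9.9503) ≈ 19.96 dB
∠G = 179.95° − 174.27° = 5.68°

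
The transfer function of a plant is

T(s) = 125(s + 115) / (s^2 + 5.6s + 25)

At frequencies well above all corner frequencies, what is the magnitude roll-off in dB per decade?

Each pole contributes −20 dB/decade at high frequency; each zero contributes +20 dB/decade.
Net: 1 zero(s) − 2 pole(s) → -20 dB/decade.

-20 dB/decade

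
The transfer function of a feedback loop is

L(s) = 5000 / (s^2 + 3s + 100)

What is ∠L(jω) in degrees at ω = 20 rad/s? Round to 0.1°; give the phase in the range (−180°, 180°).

-168.7°

At s = jω = j20:
quadratic: (j20)² + 3·j20 + 100 = -300 + j60 → |·| ≈ 305.94, ∠ ≈ 168.69°
∠L = 0.00° − 168.69° = -168.69°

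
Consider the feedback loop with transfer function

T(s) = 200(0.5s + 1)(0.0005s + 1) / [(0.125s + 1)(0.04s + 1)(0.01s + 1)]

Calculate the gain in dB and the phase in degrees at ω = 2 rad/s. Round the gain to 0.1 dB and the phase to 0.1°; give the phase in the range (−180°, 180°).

48.7 dB, 25.3°

At ω = 2 rad/s:
zero (1 + j2·0.5) = 1 + j1 → |·| ≈ 1.4142, ∠ ≈ 45.00°
zero (1 + j2·0.0005) = 1 + j0.001 → |·| ≈ 1, ∠ ≈ 0.06°
pole (1 + j2·0.125) = 1 + j0.25 → |·| ≈ 1.0308, ∠ ≈ 14.04°
pole (1 + j2·0.04) = 1 + j0.08 → |·| ≈ 1.0032, ∠ ≈ 4.57°
pole (1 + j2·0.01) = 1 + j0.02 → |·| ≈ 1.0002, ∠ ≈ 1.15°
|T| = 200 · 1.4142 · 1 / (1.0308 · 1.0032 · 1.0002) ≈ 273.46
Gain = 20 log₁₀(273.46) ≈ 48.74 dB
∠T = (45.00° + 0.06°) − (14.04° + 4.57° + 1.15°) = 25.30°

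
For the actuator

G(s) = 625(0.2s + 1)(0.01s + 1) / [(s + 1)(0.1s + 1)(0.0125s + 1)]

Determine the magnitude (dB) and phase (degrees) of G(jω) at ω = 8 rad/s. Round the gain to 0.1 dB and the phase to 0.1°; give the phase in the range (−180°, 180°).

41.1 dB, -64.7°

At ω = 8 rad/s:
zero (1 + j8·0.2) = 1 + j1.6 → |·| ≈ 1.8868, ∠ ≈ 57.99°
zero (1 + j8·0.01) = 1 + j0.08 → |·| ≈ 1.0032, ∠ ≈ 4.57°
pole (1 + j8·1) = 1 + j8 → |·| ≈ 8.0623, ∠ ≈ 82.87°
pole (1 + j8·0.1) = 1 + j0.8 → |·| ≈ 1.2806, ∠ ≈ 38.66°
pole (1 + j8·0.0125) = 1 + j0.1 → |·| ≈ 1.005, ∠ ≈ 5.71°
|G| = 625 · 1.8868 · 1.0032 / (8.0623 · 1.2806 · 1.005) ≈ 114.01
Gain = 20 log₁₀(114.01) ≈ 41.14 dB
∠G = (57.99° + 4.57°) − (82.87° + 38.66° + 5.71°) = -64.68°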